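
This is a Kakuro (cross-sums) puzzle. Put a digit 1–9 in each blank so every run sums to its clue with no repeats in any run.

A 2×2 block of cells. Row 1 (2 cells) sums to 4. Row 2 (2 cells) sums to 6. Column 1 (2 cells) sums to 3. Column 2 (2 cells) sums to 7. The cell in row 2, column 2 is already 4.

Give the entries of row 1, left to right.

1, 3

4 in 2 cells must be {1,3}; 3 in 2 cells must be {1,2}.
The 4 across and the 3 down share only 1, so (1,1) = 1.
(1,2) = 4 − 1 = 3 completes the 4 across.
(2,1) = 6 − 4 = 2 completes the 6 across.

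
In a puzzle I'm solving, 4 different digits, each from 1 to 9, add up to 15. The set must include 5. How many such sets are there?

4 distinct digits from 1–9 sum between 10 and 30.
Keeping only sets containing 5.
Enumerating: {1,2,5,7}, {1,3,5,6}.

2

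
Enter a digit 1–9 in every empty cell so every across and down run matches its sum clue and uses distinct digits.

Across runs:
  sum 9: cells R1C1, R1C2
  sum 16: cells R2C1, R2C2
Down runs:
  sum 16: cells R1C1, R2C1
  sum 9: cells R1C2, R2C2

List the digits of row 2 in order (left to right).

9 7

16 in 2 cells must be {7,9}.
The 9 across and the 16 down share only 7, so R1C1 = 7.
R1C2 = 9 − 7 = 2 completes the 9 across.
R2C1 = 16 − 7 = 9 completes the 16 down.
R2C2 = 16 − 9 = 7 completes the 16 across.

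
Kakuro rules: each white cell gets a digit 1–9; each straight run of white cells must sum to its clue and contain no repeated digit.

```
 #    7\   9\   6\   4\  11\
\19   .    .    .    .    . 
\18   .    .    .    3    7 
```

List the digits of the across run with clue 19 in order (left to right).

2 7 5 1 4

4 in 2 cells must be {1,3}.
R1C4 = 4 − 3 = 1 completes the 4 down.
R1C5 = 11 − 7 = 4 completes the 11 down.
Nothing is forced directly, so branch on R1C3, whose candidates are 2 or 5. If R1C3 = 2: then R2C3 would have to be in {1,2,5} for the 18 across but in {4} for the 6 down — contradiction. So R1C3 = 5.
R2C3 = 6 − 5 = 1 completes the 6 down.
Nothing is forced directly, so branch on R2C1, whose candidates are 2 or 5. If R2C1 = 2: then R1C1 would have to be in {2,3,6,7} for the 19 across but in {5} for the 7 down — contradiction. So R2C1 = 5.
R1C1 = 7 − 5 = 2 completes the 7 down.
R1C2 = 19 − 12 = 7 completes the 19 across.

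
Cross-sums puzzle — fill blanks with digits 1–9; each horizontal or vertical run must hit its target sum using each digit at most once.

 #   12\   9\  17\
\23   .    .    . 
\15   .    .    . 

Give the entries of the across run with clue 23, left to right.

8, 6, 9

23 in 3 cells must be {6,8,9}; 17 in 2 cells must be {8,9}.
Nothing is forced directly, so branch on R1C2, whose candidates are 6 or 8. If R1C2 = 8: that forces R1C1 = 9, after which R1C3 would have to be in {6} for the 23 across but in {8,9} for the 17 down — contradiction. So R1C2 = 6.
R2C2 = 9 − 6 = 3 completes the 9 down.
Given what's placed, R2C3 must be 8 to fit the 15 across and 17 down.
R1C3 = 17 − 8 = 9 completes the 17 down.
R2C1 = 15 − 11 = 4 completes the 15 across.
R1C1 = 23 − 15 = 8 completes the 23 across.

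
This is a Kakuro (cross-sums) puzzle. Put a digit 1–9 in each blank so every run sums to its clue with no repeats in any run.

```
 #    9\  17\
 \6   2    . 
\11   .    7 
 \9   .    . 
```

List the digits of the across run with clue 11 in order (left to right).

R1C2 = 6 − 2 = 4 completes the 6 across.
R2C1 = 11 − 7 = 4 completes the 11 across.
R3C1 = 9 − 6 = 3 completes the 9 down.
R3C2 = 9 − 3 = 6 completes the 9 across.

4 7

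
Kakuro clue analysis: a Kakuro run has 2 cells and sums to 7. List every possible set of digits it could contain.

{1,6}; {2,5}; {3,4}

2 distinct digits from 1–9 sum between 3 and 17.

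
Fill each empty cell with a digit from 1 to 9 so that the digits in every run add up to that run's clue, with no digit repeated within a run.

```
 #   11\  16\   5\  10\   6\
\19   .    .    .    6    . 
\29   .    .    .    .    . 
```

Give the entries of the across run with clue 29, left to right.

16 in 2 cells must be {7,9}.
R1C2 = 7: the only remaining digit allowed by both the 19 across and the 16 down.
R2C2 = 16 − 7 = 9 completes the 16 down.
R2C4 = 10 − 6 = 4 completes the 10 down.
Nothing is forced directly, so branch on R1C1, whose candidates are 2 or 3. If R1C1 = 2: that forces R1C5 = 1, after which R2C1 would have to be in {1,2,3,5,6,7,8} for the 29 across but in {9} for the 11 down — contradiction. So R1C1 = 3.
R2C1 = 11 − 3 = 8 completes the 11 down.
Nothing is forced directly, so branch on R1C3, whose candidates are 1 or 2. If R1C3 = 1: that forces R1C5 = 2, after which R2C3 would have to be in {1,2,3,5,6,7} for the 29 across but in {4} for the 5 down — contradiction. So R1C3 = 2.
R1C5 = 19 − 18 = 1 completes the 19 across.
R2C3 = 5 − 2 = 3 completes the 5 down.
R2C5 = 29 − 24 = 5 completes the 29 across.

8, 9, 3, 4, 5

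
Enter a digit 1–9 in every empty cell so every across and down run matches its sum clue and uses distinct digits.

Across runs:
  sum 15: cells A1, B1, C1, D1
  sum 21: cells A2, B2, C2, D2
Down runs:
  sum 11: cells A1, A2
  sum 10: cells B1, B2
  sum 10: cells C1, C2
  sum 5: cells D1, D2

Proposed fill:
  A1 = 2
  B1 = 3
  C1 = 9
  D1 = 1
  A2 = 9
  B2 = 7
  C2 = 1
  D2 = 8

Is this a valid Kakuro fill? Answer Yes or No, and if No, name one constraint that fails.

No — the down run D1–D2 sums to 9, not 5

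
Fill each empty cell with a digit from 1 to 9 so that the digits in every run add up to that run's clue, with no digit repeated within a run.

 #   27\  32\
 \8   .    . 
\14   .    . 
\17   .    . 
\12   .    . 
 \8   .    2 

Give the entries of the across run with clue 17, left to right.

9 8

17 in 2 cells must be {8,9}.
R5C1 = 8 − 2 = 6 completes the 8 across.
No cell is forced outright now. R2C1 can only be 5 or 8 or 9 (the digits allowed by both its 14 across and its 27 down). If R2C1 = 5: that forces R2C2 = 9, R3C2 = 8, R4C2 = 7, R1C2 = 6, R3C1 = 9, after which R4C1 would have to be in {5} for the 12 across but in {3,4} for the 27 down — contradiction. If R2C1 = 9: then R2C2 would have to be in {5} for the 14 across but in {6,7,8,9} for the 32 down — contradiction. So R2C1 = 8.
R2C2 = 14 − 8 = 6 completes the 14 across.
Given what's placed, R3C1 must be 9 to fit the 17 across and 27 down.
R3C2 = 17 − 9 = 8 completes the 17 across.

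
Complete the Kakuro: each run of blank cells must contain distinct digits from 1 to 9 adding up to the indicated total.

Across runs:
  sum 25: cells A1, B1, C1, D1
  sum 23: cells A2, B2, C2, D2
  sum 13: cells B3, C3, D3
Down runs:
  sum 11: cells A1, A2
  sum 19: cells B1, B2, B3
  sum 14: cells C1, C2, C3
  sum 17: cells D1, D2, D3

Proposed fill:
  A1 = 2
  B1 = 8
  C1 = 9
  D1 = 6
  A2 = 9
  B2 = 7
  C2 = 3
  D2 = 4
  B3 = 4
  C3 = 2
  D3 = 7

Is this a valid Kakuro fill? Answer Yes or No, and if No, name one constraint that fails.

Across: 2+8+9+6=25; 9+7+3+4=23; 4+2+7=13. Down: 2+9=11; 8+7+4=19; 9+3+2=14; 6+4+7=17. No digit repeats within any run.

Yes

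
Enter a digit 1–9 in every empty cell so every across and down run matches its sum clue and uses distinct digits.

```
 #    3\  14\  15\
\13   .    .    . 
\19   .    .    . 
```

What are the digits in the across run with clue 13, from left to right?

1 5 7

3 in 2 cells must be {1,2}.
The 19 across and the 3 down share only 2, so R2C1 = 2.
R1C1 = 3 − 2 = 1 completes the 3 down.
Nothing is forced directly, so branch on R2C2, whose candidates are 8 or 9. If R2C2 = 8: then R1C2 would have to be in {3,4,5,7,8,9} for the 13 across but in {6} for the 14 down — contradiction. So R2C2 = 9.
R1C2 = 14 − 9 = 5 completes the 14 down.
R1C3 = 13 − 6 = 7 completes the 13 across.
R2C3 = 19 − 11 = 8 completes the 19 across.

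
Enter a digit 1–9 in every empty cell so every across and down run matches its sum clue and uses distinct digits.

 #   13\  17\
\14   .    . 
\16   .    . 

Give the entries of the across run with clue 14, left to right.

16 in 2 cells must be {7,9}; 17 in 2 cells must be {8,9}.
The 16 across and the 17 down share only 9, so R2C2 = 9.
R1C2 = 17 − 9 = 8 completes the 17 down.
R2C1 = 16 − 9 = 7 completes the 16 across.
R1C1 = 14 − 8 = 6 completes the 14 across.

6 8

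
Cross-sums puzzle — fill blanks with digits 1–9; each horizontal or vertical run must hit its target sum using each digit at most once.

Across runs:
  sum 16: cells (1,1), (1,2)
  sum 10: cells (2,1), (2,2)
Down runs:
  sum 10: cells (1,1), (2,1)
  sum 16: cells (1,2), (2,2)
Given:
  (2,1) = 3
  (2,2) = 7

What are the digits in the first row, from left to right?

7 9

16 in 2 cells must be {7,9}.
(1,1) = 10 − 3 = 7 completes the 10 down.
(1,2) = 16 − 7 = 9 completes the 16 across.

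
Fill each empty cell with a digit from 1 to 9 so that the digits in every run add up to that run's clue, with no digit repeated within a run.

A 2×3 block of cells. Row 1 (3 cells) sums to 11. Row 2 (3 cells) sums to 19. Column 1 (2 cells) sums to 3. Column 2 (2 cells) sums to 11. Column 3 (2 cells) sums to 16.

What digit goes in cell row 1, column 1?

1

3 in 2 cells must be {1,2}; 16 in 2 cells must be {7,9}.
The 11 across and the 16 down share only 7, so (1,3) = 7.
The 19 across and the 3 down share only 2, so (2,1) = 2.
(2,3) = 16 − 7 = 9 completes the 16 down.
(1,1) = 3 − 2 = 1 completes the 3 down.
(1,2) = 11 − 8 = 3 completes the 11 across.
(2,2) = 19 − 11 = 8 completes the 19 across.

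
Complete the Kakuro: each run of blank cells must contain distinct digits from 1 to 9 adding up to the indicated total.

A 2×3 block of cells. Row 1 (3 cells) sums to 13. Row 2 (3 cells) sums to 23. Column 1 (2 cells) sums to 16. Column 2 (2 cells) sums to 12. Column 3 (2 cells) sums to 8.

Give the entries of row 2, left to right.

23 in 3 cells must be {6,8,9}; 16 in 2 cells must be {7,9}.
The 23 across and the 16 down share only 9, so (2,1) = 9.
Given what's placed, (2,2) must be 8 to fit the 23 across and 12 down.
(2,3) = 23 − 17 = 6 completes the 23 across.
(1,1) = 16 − 9 = 7 completes the 16 down.
(1,2) = 12 − 8 = 4 completes the 12 down.
(1,3) = 13 − 11 = 2 completes the 13 across.

9, 8, 6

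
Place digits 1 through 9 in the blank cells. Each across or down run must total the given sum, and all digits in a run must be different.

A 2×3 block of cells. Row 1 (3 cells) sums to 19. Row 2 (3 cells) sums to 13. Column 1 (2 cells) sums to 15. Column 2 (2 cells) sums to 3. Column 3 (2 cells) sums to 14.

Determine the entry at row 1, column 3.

9

3 in 2 cells must be {1,2}.
The 19 across and the 3 down share only 2, so (1,2) = 2.
(2,2) = 3 − 2 = 1 completes the 3 down.
Nothing is forced directly, so branch on (1,1), whose candidates are 8 or 9. If (1,1) = 9: that forces (1,3) = 8, after which (2,1) would have to be in {3,4,5,7,8,9} for the 13 across but in {6} for the 15 down — contradiction. So (1,1) = 8.
(1,3) = 19 − 10 = 9 completes the 19 across.
(2,1) = 15 − 8 = 7 completes the 15 down.
(2,3) = 13 − 8 = 5 completes the 13 across.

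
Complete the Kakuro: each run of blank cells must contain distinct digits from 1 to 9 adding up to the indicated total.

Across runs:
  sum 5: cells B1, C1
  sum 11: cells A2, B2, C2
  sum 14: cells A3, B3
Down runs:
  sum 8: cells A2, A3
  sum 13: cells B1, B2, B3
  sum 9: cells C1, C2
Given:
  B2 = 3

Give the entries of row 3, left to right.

Nothing is forced directly, so branch on A3, whose candidates are 5 or 6. If A3 = 5: then A2 would have to be in {1,2,6,7} for the 11 across but in {3} for the 8 down — contradiction. So A3 = 6.
A2 = 8 − 6 = 2 completes the 8 down.
C2 = 11 − 5 = 6 completes the 11 across.
B3 = 14 − 6 = 8 completes the 14 across.
B1 = 13 − 11 = 2 completes the 13 down.
C1 = 5 − 2 = 3 completes the 5 across.

6, 8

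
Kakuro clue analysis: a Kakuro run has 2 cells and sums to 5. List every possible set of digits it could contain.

2 distinct digits from 1–9 sum between 3 and 17.

{1,4}; {2,3}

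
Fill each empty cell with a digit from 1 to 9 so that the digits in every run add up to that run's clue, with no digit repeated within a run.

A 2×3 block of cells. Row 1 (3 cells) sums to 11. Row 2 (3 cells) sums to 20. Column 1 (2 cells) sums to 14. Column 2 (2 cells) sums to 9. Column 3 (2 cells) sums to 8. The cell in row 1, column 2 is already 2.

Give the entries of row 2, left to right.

(2,2) = 9 − 2 = 7 completes the 9 down.
Given what's placed, (2,3) must be 5 to fit the 20 across and 8 down.
(1,3) = 8 − 5 = 3 completes the 8 down.
(2,1) = 20 − 12 = 8 completes the 20 across.
(1,1) = 11 − 5 = 6 completes the 11 across.

8, 7, 5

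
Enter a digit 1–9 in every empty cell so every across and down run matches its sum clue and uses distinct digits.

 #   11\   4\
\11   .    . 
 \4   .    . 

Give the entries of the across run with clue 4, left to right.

3, 1

4 in 2 cells must be {1,3}.
The 11 across and the 4 down share only 3, so R1C2 = 3.
The 4 across and the 11 down share only 3, so R2C1 = 3.
R2C2 = 4 − 3 = 1 completes the 4 across.
R1C1 = 11 − 3 = 8 completes the 11 across.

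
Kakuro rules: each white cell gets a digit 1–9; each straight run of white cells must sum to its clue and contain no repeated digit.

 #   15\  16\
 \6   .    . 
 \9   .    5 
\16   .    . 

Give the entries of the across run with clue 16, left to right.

9, 7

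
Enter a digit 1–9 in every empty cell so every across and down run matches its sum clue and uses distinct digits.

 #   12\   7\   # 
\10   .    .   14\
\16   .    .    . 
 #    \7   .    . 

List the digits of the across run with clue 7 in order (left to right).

7 in 3 cells must be {1,2,4}.
Nothing is forced directly, so branch on R3C3, whose candidates are 5 or 6. If R3C3 = 6: that forces R2C3 = 8, R3C2 = 1, R2C2 = 2, R1C2 = 4, after which R2C1 would have to be in {6} for the 16 across but in {3,4,5,7,8,9} for the 12 down — contradiction. So R3C3 = 5.
R2C3 = 14 − 5 = 9 completes the 14 down.
R3C2 = 7 − 5 = 2 completes the 7 across.
No cell is forced outright now. R1C2 can only be 1 or 4 (the digits allowed by both its 10 across and its 7 down). If R1C2 = 4: then R1C1 would have to be in {6} for the 10 across but in {3,4,5,7,8,9} for the 12 down — contradiction. So R1C2 = 1.
R1C1 = 10 − 1 = 9 completes the 10 across.
R2C1 = 12 − 9 = 3 completes the 12 down.
R2C2 = 16 − 12 = 4 completes the 16 across.

2 5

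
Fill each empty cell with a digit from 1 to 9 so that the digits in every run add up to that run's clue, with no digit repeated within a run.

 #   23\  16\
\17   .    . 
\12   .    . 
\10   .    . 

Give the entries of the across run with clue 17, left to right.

17 in 2 cells must be {8,9}; 23 in 3 cells must be {6,8,9}.
Nothing is forced directly, so branch on R1C1, whose candidates are 8 or 9. If R1C1 = 9: that forces R1C2 = 8, R2C1 = 8, after which R2C2 would have to be in {4} for the 12 across but in {1,2,3,5,6,7} for the 16 down — contradiction. So R1C1 = 8.
R1C2 = 17 − 8 = 9 completes the 17 across.
Given what's placed, R2C1 must be 9 to fit the 12 across and 23 down.
R2C2 = 12 − 9 = 3 completes the 12 across.
R3C1 = 23 − 17 = 6 completes the 23 down.
R3C2 = 10 − 6 = 4 completes the 10 across.

8, 9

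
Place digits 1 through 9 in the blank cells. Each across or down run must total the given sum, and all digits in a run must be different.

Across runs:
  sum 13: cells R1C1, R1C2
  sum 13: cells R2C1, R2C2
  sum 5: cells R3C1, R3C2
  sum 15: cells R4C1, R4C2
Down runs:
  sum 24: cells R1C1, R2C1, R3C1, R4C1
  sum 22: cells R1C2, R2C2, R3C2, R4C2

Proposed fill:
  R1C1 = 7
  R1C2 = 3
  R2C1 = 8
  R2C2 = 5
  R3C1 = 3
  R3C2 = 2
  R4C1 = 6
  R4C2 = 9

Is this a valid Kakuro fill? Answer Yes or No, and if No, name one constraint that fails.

No — the across run R1C1–R1C2 sums to 10, not 13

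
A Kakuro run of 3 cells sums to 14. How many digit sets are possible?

8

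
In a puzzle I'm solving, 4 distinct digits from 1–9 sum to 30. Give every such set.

{6,7,8,9}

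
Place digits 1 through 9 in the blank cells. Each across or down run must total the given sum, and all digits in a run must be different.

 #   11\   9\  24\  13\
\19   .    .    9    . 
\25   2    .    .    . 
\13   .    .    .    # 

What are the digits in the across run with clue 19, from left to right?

24 in 3 cells must be {7,8,9}.
Given what's placed, R2C2 must be 6 to fit the 25 across and 9 down.
R2C3 = 8: the only remaining digit allowed by both the 25 across and the 24 down.
R2C4 = 25 − 16 = 9 completes the 25 across.
R3C3 = 24 − 17 = 7 completes the 24 down.
R1C4 = 13 − 9 = 4 completes the 13 down.
Given what's placed, R1C2 must be 1 to fit the 19 across and 9 down.
R3C2 = 9 − 7 = 2 completes the 9 down.
R1C1 = 19 − 14 = 5 completes the 19 across.

5 1 9 4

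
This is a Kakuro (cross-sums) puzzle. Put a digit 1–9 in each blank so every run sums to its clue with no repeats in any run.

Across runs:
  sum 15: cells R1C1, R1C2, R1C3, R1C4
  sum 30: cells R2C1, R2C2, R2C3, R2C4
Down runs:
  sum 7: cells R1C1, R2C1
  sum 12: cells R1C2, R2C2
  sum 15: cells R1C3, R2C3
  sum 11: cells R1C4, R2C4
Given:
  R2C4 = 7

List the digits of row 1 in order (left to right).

30 in 4 cells must be {6,7,8,9}.
R1C4 = 11 − 7 = 4 completes the 11 down.
Given what's placed, R2C1 must be 6 to fit the 30 across and 7 down.
R1C1 = 7 − 6 = 1 completes the 7 down.
No cell is forced outright now. R1C3 can only be 7 or 8 (the digits allowed by both its 15 across and its 15 down). If R1C3 = 8: then R1C2 would have to be in {2} for the 15 across but in {3,4,5,7,8,9} for the 12 down — contradiction. So R1C3 = 7.
R1C2 = 15 − 12 = 3 completes the 15 across.
R2C2 = 12 − 3 = 9 completes the 12 down.
R2C3 = 30 − 22 = 8 completes the 30 across.

1, 3, 7, 4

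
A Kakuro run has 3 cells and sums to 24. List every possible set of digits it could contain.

{7,8,9}

3 distinct digits from 1–9 sum between 6 and 24.
Only one set works: {7,8,9}.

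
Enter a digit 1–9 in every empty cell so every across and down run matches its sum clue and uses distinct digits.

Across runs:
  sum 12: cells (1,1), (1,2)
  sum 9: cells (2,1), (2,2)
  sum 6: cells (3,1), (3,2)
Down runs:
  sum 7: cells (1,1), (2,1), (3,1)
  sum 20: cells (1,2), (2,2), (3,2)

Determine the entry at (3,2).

7 in 3 cells must be {1,2,4}.
The 12 across and the 7 down share only 4, so (1,1) = 4.
(1,2) = 12 − 4 = 8 completes the 12 across.
Given what's placed, (3,2) must be 5 to fit the 6 across and 20 down.
(2,2) = 20 − 13 = 7 completes the 20 down.
(3,1) = 6 − 5 = 1 completes the 6 across.
(2,1) = 9 − 7 = 2 completes the 9 across.

5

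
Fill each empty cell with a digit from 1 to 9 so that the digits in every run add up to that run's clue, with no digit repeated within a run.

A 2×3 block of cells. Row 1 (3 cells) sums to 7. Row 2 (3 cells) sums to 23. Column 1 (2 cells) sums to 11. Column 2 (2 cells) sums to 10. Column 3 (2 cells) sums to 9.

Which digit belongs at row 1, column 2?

7 in 3 cells must be {1,2,4}; 23 in 3 cells must be {6,8,9}.
Nothing is forced directly, so branch on (1,1), whose candidates are 2 or 4. If (1,1) = 4: then (2,1) would have to be in {6,8,9} for the 23 across but in {7} for the 11 down — contradiction. So (1,1) = 2.
(2,1) = 11 − 2 = 9 completes the 11 down.
Nothing is forced directly, so branch on (2,2), whose candidates are 6 or 8. If (2,2) = 8: then (1,2) would have to be in {1,4} for the 7 across but in {2} for the 10 down — contradiction. So (2,2) = 6.
(1,2) = 10 − 6 = 4 completes the 10 down.
(1,3) = 7 − 6 = 1 completes the 7 across.
(2,3) = 23 − 15 = 8 completes the 23 across.

4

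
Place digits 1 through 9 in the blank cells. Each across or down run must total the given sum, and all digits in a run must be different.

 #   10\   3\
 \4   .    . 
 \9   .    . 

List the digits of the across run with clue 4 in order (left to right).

3 1

4 in 2 cells must be {1,3}; 3 in 2 cells must be {1,2}.
The 4 across and the 3 down share only 1, so R1C2 = 1.
R2C2 = 3 − 1 = 2 completes the 3 down.
R1C1 = 4 − 1 = 3 completes the 4 across.
R2C1 = 9 − 2 = 7 completes the 9 across.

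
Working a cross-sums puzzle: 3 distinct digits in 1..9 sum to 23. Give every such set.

3 distinct digits from 1–9 sum between 6 and 24.
Only one set works: {6,8,9}.

{6,8,9}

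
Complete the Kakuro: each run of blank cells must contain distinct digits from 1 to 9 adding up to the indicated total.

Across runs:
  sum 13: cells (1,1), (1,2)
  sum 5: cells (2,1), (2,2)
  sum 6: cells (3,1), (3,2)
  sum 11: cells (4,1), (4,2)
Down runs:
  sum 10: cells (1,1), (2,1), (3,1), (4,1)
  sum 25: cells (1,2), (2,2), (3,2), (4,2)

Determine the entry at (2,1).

10 in 4 cells must be {1,2,3,4}.
Only 4 fits (1,1) under both its across sum 13 and down sum 10.
(1,2) = 13 − 4 = 9 completes the 13 across.
Nothing is forced directly, so branch on (3,1), whose candidates are 1 or 2. If (3,1) = 2: that forces (3,2) = 4, (4,1) = 3, after which (4,2) would have to be in {8} for the 11 across but in {5,7} for the 25 down — contradiction. So (3,1) = 1.
(3,2) = 6 − 1 = 5 completes the 6 across.
No cell is forced outright now. (2,1) can only be 2 or 3 (the digits allowed by both its 5 across and its 10 down). If (2,1) = 3: then (2,2) would have to be in {2} for the 5 across but in {3,4,7,8} for the 25 down — contradiction. So (2,1) = 2.

2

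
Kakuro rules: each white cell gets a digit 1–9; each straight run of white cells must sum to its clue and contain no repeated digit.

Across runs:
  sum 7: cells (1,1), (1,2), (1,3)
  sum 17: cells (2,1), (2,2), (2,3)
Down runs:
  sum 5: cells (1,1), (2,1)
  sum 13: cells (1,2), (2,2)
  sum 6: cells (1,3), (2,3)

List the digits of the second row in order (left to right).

7 in 3 cells must be {1,2,4}.
The 7 across and the 13 down share only 4, so (1,2) = 4.
(2,2) = 13 − 4 = 9 completes the 13 down.
Nothing is forced directly, so branch on (1,1), whose candidates are 1 or 2. If (1,1) = 1: that forces (1,3) = 2, after which (2,1) would have to be in {1,2,3,5,6,7} for the 17 across but in {4} for the 5 down — contradiction. So (1,1) = 2.
(1,3) = 7 − 6 = 1 completes the 7 across.
(2,1) = 5 − 2 = 3 completes the 5 down.
(2,3) = 17 − 12 = 5 completes the 17 across.

3, 9, 5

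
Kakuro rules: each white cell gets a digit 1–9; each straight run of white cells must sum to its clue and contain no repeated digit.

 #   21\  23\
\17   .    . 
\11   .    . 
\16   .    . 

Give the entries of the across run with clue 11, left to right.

17 in 2 cells must be {8,9}; 16 in 2 cells must be {7,9}; 23 in 3 cells must be {6,8,9}.
The 16 across and the 23 down share only 9, so R3C2 = 9.
Given what's placed, R1C2 must be 8 to fit the 17 across and 23 down.
R2C2 = 23 − 17 = 6 completes the 23 down.
R3C1 = 16 − 9 = 7 completes the 16 across.
R1C1 = 17 − 8 = 9 completes the 17 across.
R2C1 = 11 − 6 = 5 completes the 11 across.

5 6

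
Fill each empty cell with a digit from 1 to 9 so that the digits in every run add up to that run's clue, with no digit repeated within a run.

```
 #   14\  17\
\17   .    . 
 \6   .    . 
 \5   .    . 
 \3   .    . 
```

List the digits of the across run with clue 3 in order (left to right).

2, 1

17 in 2 cells must be {8,9}; 3 in 2 cells must be {1,2}.
Only 8 fits R1C1 under both its across sum 17 and down sum 14.
R1C2 = 17 − 8 = 9 completes the 17 across.
Nothing is forced directly, so branch on R2C1, whose candidates are 1 or 2. If R2C1 = 2: that forces R2C2 = 4, R4C1 = 1, after which R4C2 would have to be in {2} for the 3 across but in {1,3} for the 17 down — contradiction. So R2C1 = 1.
R2C2 = 6 − 1 = 5 completes the 6 across.
R4C1 = 2: the only remaining digit allowed by both the 3 across and the 14 down.
R4C2 = 3 − 2 = 1 completes the 3 across.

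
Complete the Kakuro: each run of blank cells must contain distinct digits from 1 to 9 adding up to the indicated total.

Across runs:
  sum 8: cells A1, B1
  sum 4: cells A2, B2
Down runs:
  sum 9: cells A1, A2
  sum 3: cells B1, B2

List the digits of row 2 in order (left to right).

3, 1

4 in 2 cells must be {1,3}; 3 in 2 cells must be {1,2}.
The 4 across and the 3 down share only 1, so B2 = 1.
B1 = 3 − 1 = 2 completes the 3 down.
A2 = 4 − 1 = 3 completes the 4 across.
A1 = 8 − 2 = 6 completes the 8 across.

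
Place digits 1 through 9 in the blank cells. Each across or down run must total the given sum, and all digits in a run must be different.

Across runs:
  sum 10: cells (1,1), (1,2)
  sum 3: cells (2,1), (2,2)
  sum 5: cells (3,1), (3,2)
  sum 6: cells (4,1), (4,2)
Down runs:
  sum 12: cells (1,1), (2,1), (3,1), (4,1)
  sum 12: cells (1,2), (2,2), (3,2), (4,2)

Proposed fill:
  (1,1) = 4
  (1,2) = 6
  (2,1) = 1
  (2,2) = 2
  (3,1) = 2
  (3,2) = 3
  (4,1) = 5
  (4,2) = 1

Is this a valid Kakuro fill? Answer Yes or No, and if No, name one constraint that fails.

Yes

Across: 4+6=10; 1+2=3; 2+3=5; 5+1=6. Down: 4+1+2+5=12; 6+2+3+1=12. No digit repeats within any run.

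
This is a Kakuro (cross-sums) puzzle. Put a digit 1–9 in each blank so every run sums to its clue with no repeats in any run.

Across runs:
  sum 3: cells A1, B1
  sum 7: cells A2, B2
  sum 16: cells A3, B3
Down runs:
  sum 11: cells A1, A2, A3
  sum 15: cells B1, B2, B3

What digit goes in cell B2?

3 in 2 cells must be {1,2}; 16 in 2 cells must be {7,9}.
The 16 across and the 11 down share only 7, so A3 = 7.
B3 = 16 − 7 = 9 completes the 16 across.
Given what's placed, A1 must be 1 to fit the 3 across and 11 down.
B1 = 3 − 1 = 2 completes the 3 across.
A2 = 11 − 8 = 3 completes the 11 down.
B2 = 7 − 3 = 4 completes the 7 across.

4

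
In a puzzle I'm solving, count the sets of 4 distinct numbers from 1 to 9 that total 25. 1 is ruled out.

4 distinct digits from 1–9 sum between 10 and 30.
Dropping sets that contain 1.
Enumerating: {2,6,8,9}, {3,5,8,9}, {3,6,7,9}, {4,5,7,9}, {4,6,7,8}.

5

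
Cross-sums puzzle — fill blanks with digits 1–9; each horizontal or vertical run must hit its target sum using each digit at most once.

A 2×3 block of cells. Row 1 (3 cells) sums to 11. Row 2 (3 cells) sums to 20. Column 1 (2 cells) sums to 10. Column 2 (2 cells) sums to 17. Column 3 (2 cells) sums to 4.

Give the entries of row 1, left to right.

17 in 2 cells must be {8,9}; 4 in 2 cells must be {1,3}.
The 11 across and the 17 down share only 8, so (1,2) = 8.
Given what's placed, (1,3) must be 1 to fit the 11 across and 4 down.
(2,2) = 17 − 8 = 9 completes the 17 down.
(2,3) = 4 − 1 = 3 completes the 4 down.
(1,1) = 11 − 9 = 2 completes the 11 across.
(2,1) = 20 − 12 = 8 completes the 20 across.

2 8 1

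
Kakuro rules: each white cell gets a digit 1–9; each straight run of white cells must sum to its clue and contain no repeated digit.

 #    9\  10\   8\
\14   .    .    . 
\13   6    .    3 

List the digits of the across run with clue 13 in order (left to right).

6, 4, 3

R1C1 = 9 − 6 = 3 completes the 9 down.
R1C3 = 8 − 3 = 5 completes the 8 down.
R2C2 = 13 − 9 = 4 completes the 13 across.
R1C2 = 14 − 8 = 6 completes the 14 across.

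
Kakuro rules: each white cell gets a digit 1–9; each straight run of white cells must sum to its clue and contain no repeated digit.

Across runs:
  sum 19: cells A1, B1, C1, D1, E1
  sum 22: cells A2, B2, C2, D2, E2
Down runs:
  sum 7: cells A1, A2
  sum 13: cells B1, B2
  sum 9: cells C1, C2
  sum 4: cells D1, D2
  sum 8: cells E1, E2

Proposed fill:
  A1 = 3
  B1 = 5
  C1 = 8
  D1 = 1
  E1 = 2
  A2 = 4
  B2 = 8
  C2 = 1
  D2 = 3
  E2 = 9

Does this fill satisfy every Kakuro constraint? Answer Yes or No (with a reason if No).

No — the down run E1–E2 sums to 11, not 8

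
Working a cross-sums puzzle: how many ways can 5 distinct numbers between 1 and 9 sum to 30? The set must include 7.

4

5 distinct digits from 1–9 sum between 15 and 35.
Keeping only sets containing 7.
Enumerating: {1,5,7,8,9}, {2,4,7,8,9}, {3,5,6,7,9}, {4,5,6,7,8}.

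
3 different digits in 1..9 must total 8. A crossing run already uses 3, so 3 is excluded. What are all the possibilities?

{1,2,5}

3 distinct digits from 1–9 sum between 6 and 24.
Dropping sets that contain 3.
Only one set works: {1,2,5}.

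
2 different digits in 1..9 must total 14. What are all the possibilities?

{5,9}; {6,8}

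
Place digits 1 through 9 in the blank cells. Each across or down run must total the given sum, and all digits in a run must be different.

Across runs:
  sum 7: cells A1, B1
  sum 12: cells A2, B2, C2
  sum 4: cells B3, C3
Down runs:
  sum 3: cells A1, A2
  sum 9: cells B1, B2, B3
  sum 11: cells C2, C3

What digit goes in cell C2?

4 in 2 cells must be {1,3}; 3 in 2 cells must be {1,2}.
The 4 across and the 11 down share only 3, so C3 = 3.
C2 = 11 − 3 = 8 completes the 11 down.
B3 = 4 − 3 = 1 completes the 4 across.
A2 = 1: the only remaining digit allowed by both the 12 across and the 3 down.
B2 = 12 − 9 = 3 completes the 12 across.
A1 = 3 − 1 = 2 completes the 3 down.
B1 = 7 − 2 = 5 completes the 7 across.

8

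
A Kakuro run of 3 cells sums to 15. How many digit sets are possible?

3 distinct digits from 1–9 sum between 6 and 24.

8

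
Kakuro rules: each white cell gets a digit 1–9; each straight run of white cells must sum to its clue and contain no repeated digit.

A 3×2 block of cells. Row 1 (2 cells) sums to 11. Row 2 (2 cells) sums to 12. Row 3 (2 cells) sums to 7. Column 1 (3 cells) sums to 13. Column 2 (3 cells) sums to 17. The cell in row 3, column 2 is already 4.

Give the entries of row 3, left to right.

3, 4

(3,1) = 7 − 4 = 3 completes the 7 across.
Nothing is forced directly, so branch on (2,1), whose candidates are 4 or 8 or 9. If (2,1) = 8: that forces (1,1) = 2, after which (1,2) would have to be in {9} for the 11 across but in {5,6,7,8} for the 17 down — contradiction. If (2,1) = 9: then (1,1) would have to be in {2,3,4,5,6,7,8,9} for the 11 across but in {1} for the 13 down — contradiction. So (2,1) = 4.
(1,1) = 13 − 7 = 6 completes the 13 down.
(1,2) = 11 − 6 = 5 completes the 11 across.
(2,2) = 12 − 4 = 8 completes the 12 across.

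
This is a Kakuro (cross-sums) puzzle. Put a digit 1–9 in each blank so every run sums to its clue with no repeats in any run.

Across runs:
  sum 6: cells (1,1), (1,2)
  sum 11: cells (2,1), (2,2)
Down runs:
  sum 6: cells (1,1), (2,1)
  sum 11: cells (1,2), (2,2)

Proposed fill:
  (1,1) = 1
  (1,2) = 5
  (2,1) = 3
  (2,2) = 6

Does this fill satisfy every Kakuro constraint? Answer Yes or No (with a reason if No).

No — the across run (2,1)–(2,2) sums to 9, not 11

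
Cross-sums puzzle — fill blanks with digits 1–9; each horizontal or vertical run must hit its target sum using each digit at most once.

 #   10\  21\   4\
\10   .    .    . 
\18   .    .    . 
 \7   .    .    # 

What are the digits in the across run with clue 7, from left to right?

4 in 2 cells must be {1,3}.
Nothing is forced directly, so branch on R1C3, whose candidates are 1 or 3. If R1C3 = 3: that forces R2C3 = 1, after which R2C1 would have to be in {8,9} for the 18 across but in {1,2,3,4,5,6,7} for the 10 down — contradiction. So R1C3 = 1.
R2C3 = 4 − 1 = 3 completes the 4 down.
Nothing is forced directly, so branch on R2C1, whose candidates are 6 or 7. If R2C1 = 6: that forces R1C1 = 3, R1C2 = 6, after which R2C2 would have to be in {9} for the 18 across but in {7,8} for the 21 down — contradiction. So R2C1 = 7.
R1C1 = 2: the only remaining digit allowed by both the 10 across and the 10 down.
R1C2 = 10 − 3 = 7 completes the 10 across.
R2C2 = 18 − 10 = 8 completes the 18 across.
R3C1 = 10 − 9 = 1 completes the 10 down.
R3C2 = 7 − 1 = 6 completes the 7 across.

1 6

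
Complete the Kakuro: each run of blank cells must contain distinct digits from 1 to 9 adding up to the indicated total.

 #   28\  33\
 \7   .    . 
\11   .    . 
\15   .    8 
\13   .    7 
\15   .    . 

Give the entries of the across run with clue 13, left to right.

6 7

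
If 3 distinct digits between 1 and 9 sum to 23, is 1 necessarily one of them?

No

The only way to make 23 from 3 distinct digits is {6,8,9}, which does not contain 1.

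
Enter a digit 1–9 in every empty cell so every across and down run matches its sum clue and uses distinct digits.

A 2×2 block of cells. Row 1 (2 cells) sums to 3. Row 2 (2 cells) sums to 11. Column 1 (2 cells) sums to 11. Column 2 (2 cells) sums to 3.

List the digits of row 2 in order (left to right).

3 in 2 cells must be {1,2}.
The 3 across and the 11 down share only 2, so (1,1) = 2.
(1,2) = 3 − 2 = 1 completes the 3 across.
(2,1) = 11 − 2 = 9 completes the 11 down.
(2,2) = 11 − 9 = 2 completes the 11 across.

9, 2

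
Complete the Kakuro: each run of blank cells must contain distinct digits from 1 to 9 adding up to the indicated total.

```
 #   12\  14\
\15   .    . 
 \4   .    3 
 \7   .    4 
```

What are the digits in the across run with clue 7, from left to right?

3, 4

4 in 2 cells must be {1,3}.
R1C2 = 14 − 7 = 7 completes the 14 down.
R2C1 = 4 − 3 = 1 completes the 4 across.
R3C1 = 7 − 4 = 3 completes the 7 across.
R1C1 = 15 − 7 = 8 completes the 15 across.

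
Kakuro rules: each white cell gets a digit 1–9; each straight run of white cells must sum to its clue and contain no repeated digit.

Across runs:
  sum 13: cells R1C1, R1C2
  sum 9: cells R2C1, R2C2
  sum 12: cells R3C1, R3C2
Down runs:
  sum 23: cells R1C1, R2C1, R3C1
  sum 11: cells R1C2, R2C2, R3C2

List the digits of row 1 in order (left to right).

23 in 3 cells must be {6,8,9}.
Nothing is forced directly, so branch on R2C1, whose candidates are 6 or 8. If R2C1 = 6: that forces R2C2 = 3, R3C2 = 7, after which R1C2 would have to be in {4,5,6,7,8,9} for the 13 across but in {1} for the 11 down — contradiction. So R2C1 = 8.
R2C2 = 9 − 8 = 1 completes the 9 across.
Given what's placed, R3C1 must be 9 to fit the 12 across and 23 down.
R3C2 = 12 − 9 = 3 completes the 12 across.
R1C1 = 23 − 17 = 6 completes the 23 down.
R1C2 = 13 − 6 = 7 completes the 13 across.

6 7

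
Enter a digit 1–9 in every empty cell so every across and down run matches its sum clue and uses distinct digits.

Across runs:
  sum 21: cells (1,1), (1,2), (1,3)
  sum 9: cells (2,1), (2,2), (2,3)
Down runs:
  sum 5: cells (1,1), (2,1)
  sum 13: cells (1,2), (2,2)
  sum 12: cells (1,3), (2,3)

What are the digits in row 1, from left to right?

4 8 9

The 21 across and the 5 down share only 4, so (1,1) = 4.
(2,1) = 5 − 4 = 1 completes the 5 down.
Nothing is forced directly, so branch on (2,2), whose candidates are 5 or 6. If (2,2) = 6: then (1,2) would have to be in {8,9} for the 21 across but in {7} for the 13 down — contradiction. So (2,2) = 5.
(1,2) = 13 − 5 = 8 completes the 13 down.
(1,3) = 21 − 12 = 9 completes the 21 across.
(2,3) = 9 − 6 = 3 completes the 9 across.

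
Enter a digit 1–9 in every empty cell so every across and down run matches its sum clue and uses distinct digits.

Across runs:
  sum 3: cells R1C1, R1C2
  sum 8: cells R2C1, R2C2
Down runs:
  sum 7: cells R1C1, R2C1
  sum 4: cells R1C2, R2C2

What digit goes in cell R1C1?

3 in 2 cells must be {1,2}; 4 in 2 cells must be {1,3}.
The 3 across and the 4 down share only 1, so R1C2 = 1.
R2C2 = 4 − 1 = 3 completes the 4 down.
R1C1 = 3 − 1 = 2 completes the 3 across.
R2C1 = 8 − 3 = 5 completes the 8 across.

2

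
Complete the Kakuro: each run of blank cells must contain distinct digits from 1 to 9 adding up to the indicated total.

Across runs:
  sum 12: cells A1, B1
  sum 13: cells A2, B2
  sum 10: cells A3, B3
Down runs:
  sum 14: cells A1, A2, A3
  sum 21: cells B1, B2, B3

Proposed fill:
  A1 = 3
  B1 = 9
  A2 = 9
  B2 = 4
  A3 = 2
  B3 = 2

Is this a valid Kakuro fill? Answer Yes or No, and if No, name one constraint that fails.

No — the down run B1–B3 sums to 15, not 21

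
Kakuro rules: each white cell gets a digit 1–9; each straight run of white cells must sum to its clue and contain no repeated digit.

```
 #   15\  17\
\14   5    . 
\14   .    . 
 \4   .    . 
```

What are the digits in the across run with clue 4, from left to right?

4 in 2 cells must be {1,3}.
R1C2 = 14 − 5 = 9 completes the 14 across.
Nothing is forced directly, so branch on R3C1, whose candidates are 1 or 3. If R3C1 = 3: then R2C1 would have to be in {5,6,8,9} for the 14 across but in {7} for the 15 down — contradiction. So R3C1 = 1.
R2C1 = 15 − 6 = 9 completes the 15 down.
R2C2 = 14 − 9 = 5 completes the 14 across.
R3C2 = 4 − 1 = 3 completes the 4 across.

1 3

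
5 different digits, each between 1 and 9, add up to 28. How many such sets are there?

9

5 distinct digits from 1–9 sum between 15 and 35.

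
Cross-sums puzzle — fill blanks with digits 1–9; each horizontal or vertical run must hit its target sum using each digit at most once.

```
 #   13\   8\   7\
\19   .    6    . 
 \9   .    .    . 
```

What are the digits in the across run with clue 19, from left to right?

9 6 4

R2C2 = 8 − 6 = 2 completes the 8 down.
Nothing is forced directly, so branch on R2C1, whose candidates are 4 or 6. If R2C1 = 6: then R1C1 would have to be in {4,5,8,9} for the 19 across but in {7} for the 13 down — contradiction. So R2C1 = 4.
R1C1 = 13 − 4 = 9 completes the 13 down.
R1C3 = 19 − 15 = 4 completes the 19 across.
R2C3 = 9 − 6 = 3 completes the 9 across.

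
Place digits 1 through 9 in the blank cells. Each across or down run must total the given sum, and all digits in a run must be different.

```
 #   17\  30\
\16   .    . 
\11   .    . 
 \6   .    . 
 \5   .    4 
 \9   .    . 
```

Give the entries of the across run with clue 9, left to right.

16 in 2 cells must be {7,9}.
R1C1 = 7: only digit in both the 16-across and 17-down candidate sets.
R1C2 = 16 − 7 = 9 completes the 16 across.
Given what's placed, R3C2 must be 2 to fit the 6 across and 30 down.
R4C1 = 5 − 4 = 1 completes the 5 across.
R3C1 = 6 − 2 = 4 completes the 6 across.
No cell is forced outright now. R2C1 can only be 2 or 3 (the digits allowed by both its 11 across and its 17 down). If R2C1 = 2: then R2C2 would have to be in {9} for the 11 across but in {7,8} for the 30 down — contradiction. So R2C1 = 3.
R2C2 = 11 − 3 = 8 completes the 11 across.
R5C1 = 17 − 15 = 2 completes the 17 down.
R5C2 = 9 − 2 = 7 completes the 9 across.

2 7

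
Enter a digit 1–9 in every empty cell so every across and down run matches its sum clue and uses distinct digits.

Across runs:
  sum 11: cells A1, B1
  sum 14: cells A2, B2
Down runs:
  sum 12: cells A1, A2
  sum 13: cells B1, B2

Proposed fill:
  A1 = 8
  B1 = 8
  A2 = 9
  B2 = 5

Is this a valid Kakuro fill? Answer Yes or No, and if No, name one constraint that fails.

No — the across run A1–B1 sums to 16, not 11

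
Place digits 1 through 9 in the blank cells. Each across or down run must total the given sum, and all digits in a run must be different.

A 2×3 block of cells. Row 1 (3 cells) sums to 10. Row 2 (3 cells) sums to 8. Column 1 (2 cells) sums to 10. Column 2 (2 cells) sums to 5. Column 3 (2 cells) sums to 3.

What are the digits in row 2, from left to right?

3 in 2 cells must be {1,2}.
Nothing is forced directly, so branch on (1,3), whose candidates are 1 or 2. If (1,3) = 1: that forces (2,3) = 2, (2,1) = 1, after which (2,2) would have to be in {5} for the 8 across but in {1,2,3,4} for the 5 down — contradiction. So (1,3) = 2.
(2,3) = 3 − 2 = 1 completes the 3 down.
Nothing is forced directly, so branch on (1,2), whose candidates are 1 or 3. If (1,2) = 3: then (1,1) would have to be in {5} for the 10 across but in {1,2,3,4,6,7,8,9} for the 10 down — contradiction. So (1,2) = 1.
(1,1) = 10 − 3 = 7 completes the 10 across.
(2,1) = 10 − 7 = 3 completes the 10 down.
(2,2) = 8 − 4 = 4 completes the 8 across.

3, 4, 1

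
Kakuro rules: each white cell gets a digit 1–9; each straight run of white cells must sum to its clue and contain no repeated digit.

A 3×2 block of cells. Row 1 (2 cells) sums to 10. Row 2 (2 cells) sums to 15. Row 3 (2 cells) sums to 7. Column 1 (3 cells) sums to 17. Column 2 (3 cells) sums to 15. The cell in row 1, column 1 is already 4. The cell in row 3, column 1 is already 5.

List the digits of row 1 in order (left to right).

4 6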